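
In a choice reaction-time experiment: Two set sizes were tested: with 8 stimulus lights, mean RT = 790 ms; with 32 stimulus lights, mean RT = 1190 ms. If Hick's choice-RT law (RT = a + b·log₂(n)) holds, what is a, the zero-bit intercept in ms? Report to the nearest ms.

190 ms

b = (RT₂ − RT₁)/(log₂ n₂ − log₂ n₁) = (1190 − 790)/(5 − 3) = 200 ms/bit.
a = RT₁ − b·log₂ n₁ = 790 − 200 × 3 = 190.000 ms.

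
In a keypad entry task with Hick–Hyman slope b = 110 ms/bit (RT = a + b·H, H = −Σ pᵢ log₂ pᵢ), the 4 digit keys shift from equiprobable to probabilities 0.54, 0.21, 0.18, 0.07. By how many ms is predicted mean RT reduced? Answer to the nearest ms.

The RT saving is b·ΔH. Equiprobable H₀ = log₂(4) = 2.0000 bits; with the given probabilities H = 1.6667 bits.
b·(H₀ − H) = 110 × (2.0000 − 1.6667) = 36.66 ms.

37 ms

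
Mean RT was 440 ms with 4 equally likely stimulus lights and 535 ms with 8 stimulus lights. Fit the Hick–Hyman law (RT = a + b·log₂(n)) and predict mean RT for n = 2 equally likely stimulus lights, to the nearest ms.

With log₂ n on the abscissa the relation is linear; from the two conditions:
  b = (535 − 440) / (log₂ 8 − log₂ 4) = 95 / (3 − 2) = 95 ms/bit
  a = 440 − 95 × 2 = 250 ms
Then RT(2) = 250 + 95 × log₂ 2 = 250 + 95 × 1 ≈ 345.000 ms.

345 ms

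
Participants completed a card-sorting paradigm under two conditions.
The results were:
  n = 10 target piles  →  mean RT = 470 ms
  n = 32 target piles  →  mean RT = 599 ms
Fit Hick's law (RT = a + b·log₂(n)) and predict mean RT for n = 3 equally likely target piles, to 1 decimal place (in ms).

Solve the two-equation system in a and b:
  b = (599 − 470) / (log₂ 32 − log₂ 10) = 129 / (5 − 3.3219) = 76.874 ms/bit
  a = 470 − 76.874 × 3.3219 = 214.630 ms
Then RT(3) = 214.630 + 76.874 × log₂ 3 = 214.630 + 76.874 × 1.5850 ≈ 336.473 ms.

336.5 ms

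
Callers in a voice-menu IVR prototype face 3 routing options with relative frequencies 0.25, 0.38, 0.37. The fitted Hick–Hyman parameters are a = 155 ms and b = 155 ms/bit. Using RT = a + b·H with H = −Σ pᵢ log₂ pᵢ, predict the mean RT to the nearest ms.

397 ms

H = 0.25·log₂(1/0.25) + 0.38·log₂(1/0.38) + 0.37·log₂(1/0.37) = 1.5612 bits.
RT = 155 + 155 × 1.5612 = 396.98 ms.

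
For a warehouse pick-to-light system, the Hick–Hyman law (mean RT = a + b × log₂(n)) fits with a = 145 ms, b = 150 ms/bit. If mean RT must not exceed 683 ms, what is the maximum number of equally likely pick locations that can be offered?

150·log₂ n ≤ 683 − 145 = 538, giving log₂ n ≤ 3.5867 and n ≤ 12.014. The largest whole number is 12.

12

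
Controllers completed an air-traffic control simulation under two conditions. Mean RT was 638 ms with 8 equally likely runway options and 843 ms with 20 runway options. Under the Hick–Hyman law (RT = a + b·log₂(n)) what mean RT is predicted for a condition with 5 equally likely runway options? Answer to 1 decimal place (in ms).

RT is linear in log₂ n, so two points fix the line:
  b = (843 − 638) / (log₂ 20 − log₂ 8) = 205 / (4.3219 − 3) = 155.077 ms/bit
  a = 638 − 155.077 × 3 = 172.770 ms
Then RT(5) = 172.770 + 155.077 × log₂ 5 = 172.770 + 155.077 × 2.3219 ≈ 532.847 ms.

532.8 ms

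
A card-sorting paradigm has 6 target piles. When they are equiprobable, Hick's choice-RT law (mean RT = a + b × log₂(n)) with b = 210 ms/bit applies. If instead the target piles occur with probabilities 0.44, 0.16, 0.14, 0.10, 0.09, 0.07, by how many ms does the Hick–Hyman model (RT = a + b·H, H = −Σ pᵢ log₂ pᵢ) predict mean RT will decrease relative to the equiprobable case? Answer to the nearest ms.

69 ms

Equiprobable entropy H₀ = log₂ 6 = 2.5850 bits.
Skewed entropy H = −Σ pᵢ log₂ pᵢ = 2.2547 bits.
ΔRT = b·(H₀ − H) = 210 × 0.3303 = 69.36 ms.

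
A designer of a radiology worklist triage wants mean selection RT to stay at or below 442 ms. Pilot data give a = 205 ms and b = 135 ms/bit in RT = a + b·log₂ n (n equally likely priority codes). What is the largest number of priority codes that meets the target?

3

Information budget: (442 − 205)/135 = 1.7556 bits, so n ≤ 2^1.7556 = 3.377 → at most 3.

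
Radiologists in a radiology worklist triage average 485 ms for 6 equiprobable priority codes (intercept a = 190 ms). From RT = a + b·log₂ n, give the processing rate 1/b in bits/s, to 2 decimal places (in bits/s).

b = (485 − 190)/log₂ 6 = 295/2.5850 = 114.122 ms per bit = 0.11412 s/bit; the reciprocal is 8.763 bits/s.

8.76 bits/s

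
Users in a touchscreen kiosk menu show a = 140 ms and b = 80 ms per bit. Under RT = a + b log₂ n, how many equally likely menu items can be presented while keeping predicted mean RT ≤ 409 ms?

Set 140 + 80·log₂ n ≤ 409 → log₂ n ≤ (409 − 140)/80 = 3.3625.
So n ≤ 2^3.3625 = 10.285; the largest integer n is 10.

10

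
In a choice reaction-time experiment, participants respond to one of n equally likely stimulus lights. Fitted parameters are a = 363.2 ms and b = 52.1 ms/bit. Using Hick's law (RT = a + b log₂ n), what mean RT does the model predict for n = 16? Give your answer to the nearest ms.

572 ms

log₂(16) = 4 bits, so RT = 363.2 + 52.1 × 4 ≈ 571.600 ms.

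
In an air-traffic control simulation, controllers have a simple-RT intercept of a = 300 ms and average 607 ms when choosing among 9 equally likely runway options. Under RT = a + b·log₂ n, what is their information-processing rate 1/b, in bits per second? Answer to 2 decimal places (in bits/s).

b = (607 − 300)/log₂ 9 = 307/3.1699 = 96.848 ms per bit = 0.09685 s/bit; the reciprocal is 10.325 bits/s.

10.33 bits/s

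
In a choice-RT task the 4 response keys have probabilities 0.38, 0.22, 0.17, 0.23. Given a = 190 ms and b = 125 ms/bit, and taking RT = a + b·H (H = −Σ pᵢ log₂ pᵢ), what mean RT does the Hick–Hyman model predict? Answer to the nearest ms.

432 ms

H = 0.38·log₂(1/0.38) + 0.22·log₂(1/0.22) + 0.17·log₂(1/0.17) + 0.23·log₂(1/0.23) = 1.9333 bits.
RT = 190 + 125 × 1.9333 = 431.66 ms.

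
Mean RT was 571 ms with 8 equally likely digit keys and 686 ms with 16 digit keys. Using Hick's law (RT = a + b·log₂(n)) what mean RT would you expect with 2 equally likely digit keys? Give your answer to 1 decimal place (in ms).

With log₂ n on the abscissa the relation is linear; from the two conditions:
  b = (686 − 571) / (log₂ 16 − log₂ 8) = 115 / (4 − 3) = 115.000 ms/bit
  a = 571 − 115.000 × 3 = 226.000 ms
Then RT(2) = 226.000 + 115.000 × log₂ 2 = 226.000 + 115.000 × 1 ≈ 341.000 ms.

341.0 ms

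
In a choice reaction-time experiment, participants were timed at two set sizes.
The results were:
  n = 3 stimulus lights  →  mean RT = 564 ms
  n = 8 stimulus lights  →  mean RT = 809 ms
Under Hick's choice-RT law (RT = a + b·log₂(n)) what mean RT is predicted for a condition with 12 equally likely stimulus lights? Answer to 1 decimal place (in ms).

910.3 ms

Fit slope and intercept:
  b = (809 − 564) / (log₂ 8 − log₂ 3) = 245 / (3 − 1.5850) = 173.140 ms/bit
  a = 564 − 173.140 × 1.5850 = 289.579 ms
Then RT(12) = 289.579 + 173.140 × log₂ 12 = 289.579 + 173.140 × 3.5850 ≈ 910.281 ms.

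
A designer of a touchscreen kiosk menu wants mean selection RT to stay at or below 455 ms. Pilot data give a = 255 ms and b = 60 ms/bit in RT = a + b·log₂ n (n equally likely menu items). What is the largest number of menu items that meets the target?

10

Information budget: (455 − 255)/60 = 3.3333 bits, so n ≤ 2^3.3333 = 10.079 → at most 10.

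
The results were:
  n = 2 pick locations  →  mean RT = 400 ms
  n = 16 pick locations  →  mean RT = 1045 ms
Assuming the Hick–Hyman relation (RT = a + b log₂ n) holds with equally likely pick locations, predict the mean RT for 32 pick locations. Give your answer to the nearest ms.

Fit slope and intercept:
  b = (1045 − 400) / (log₂ 16 − log₂ 2) = 645 / (4 − 1) = 215 ms/bit
  a = 400 − 215 × 1 = 185 ms
Then RT(32) = 185 + 215 × log₂ 32 = 185 + 215 × 5 ≈ 1260.000 ms.

1260 ms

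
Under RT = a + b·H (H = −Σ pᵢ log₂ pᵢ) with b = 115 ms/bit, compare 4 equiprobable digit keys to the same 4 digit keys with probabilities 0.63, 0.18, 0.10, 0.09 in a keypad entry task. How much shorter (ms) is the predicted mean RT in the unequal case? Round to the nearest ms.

56 ms

The RT saving is b·ΔH. Equiprobable H₀ = log₂(4) = 2.0000 bits; with the given probabilities H = 1.5101 bits.
b·(H₀ − H) = 115 × (2.0000 − 1.5101) = 56.34 ms.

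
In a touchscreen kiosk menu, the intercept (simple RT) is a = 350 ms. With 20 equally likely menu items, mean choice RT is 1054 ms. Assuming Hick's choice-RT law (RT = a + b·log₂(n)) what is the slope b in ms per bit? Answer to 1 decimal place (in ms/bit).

b = (1054 − 350) / log₂(20) = 704 / 4.3219 = 162.890 ms/bit.

162.9 ms/bit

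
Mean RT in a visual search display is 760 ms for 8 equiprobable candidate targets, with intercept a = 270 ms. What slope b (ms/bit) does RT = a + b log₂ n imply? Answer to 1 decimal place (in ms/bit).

163.3 ms/bit

b = (760 − 270) / log₂(8) = 490 / 3 = 163.333 ms/bit.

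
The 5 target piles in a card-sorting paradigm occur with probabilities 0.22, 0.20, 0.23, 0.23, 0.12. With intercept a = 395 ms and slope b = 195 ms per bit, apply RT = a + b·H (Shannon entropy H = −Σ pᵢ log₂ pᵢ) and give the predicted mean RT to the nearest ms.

H = 0.22·log₂(1/0.22) + 0.20·log₂(1/0.20) + 0.23·log₂(1/0.23) + 0.23·log₂(1/0.23) + 0.12·log₂(1/0.12) = 2.2874 bits.
RT = 395 + 195 × 2.2874 = 841.04 ms.

841 ms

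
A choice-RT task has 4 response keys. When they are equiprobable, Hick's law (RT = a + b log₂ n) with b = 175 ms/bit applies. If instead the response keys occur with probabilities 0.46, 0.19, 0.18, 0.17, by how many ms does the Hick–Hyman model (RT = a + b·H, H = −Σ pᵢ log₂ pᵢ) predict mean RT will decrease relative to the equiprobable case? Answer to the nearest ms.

The RT saving is b·ΔH. Equiprobable H₀ = log₂(4) = 2.0000 bits; with the given probabilities H = 1.8505 bits.
b·(H₀ − H) = 175 × (2.0000 − 1.8505) = 26.17 ms.

26 ms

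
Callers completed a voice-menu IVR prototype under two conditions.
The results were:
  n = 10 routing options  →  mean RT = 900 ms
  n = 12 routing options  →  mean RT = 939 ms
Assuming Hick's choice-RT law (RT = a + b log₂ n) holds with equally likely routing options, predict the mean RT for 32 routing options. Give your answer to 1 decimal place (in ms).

RT is linear in log₂ n, so two points fix the line:
  b = (939 − 900) / (log₂ 12 − log₂ 10) = 39 / (3.5850 − 3.3219) = 148.270 ms/bit
  a = 900 − 148.270 × 3.3219 = 407.459 ms
Then RT(32) = 407.459 + 148.270 × log₂ 32 = 407.459 + 148.270 × 5 ≈ 1148.807 ms.

1148.8 ms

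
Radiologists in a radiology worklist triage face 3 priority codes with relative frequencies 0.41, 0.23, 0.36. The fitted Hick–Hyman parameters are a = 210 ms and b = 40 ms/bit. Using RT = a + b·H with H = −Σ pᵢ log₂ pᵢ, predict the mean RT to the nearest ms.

272 ms

Entropy contributions −pᵢ log₂ pᵢ: 0.5274, 0.4877, 0.5306; sum H = 1.5457 bits.
RT = a + bH = 210 + 40·1.5457 = 271.83 ms.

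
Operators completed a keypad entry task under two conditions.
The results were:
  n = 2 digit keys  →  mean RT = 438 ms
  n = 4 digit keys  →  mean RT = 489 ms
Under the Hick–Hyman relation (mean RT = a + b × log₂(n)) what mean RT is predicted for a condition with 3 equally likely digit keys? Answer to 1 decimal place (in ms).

With log₂ n on the abscissa the relation is linear; from the two conditions:
  b = (489 − 438) / (log₂ 4 − log₂ 2) = 51 / (2 − 1) = 51.000 ms/bit
  a = 438 − 51.000 × 1 = 387.000 ms
Then RT(3) = 387.000 + 51.000 × log₂ 3 = 387.000 + 51.000 × 1.5850 ≈ 467.833 ms.

467.8 ms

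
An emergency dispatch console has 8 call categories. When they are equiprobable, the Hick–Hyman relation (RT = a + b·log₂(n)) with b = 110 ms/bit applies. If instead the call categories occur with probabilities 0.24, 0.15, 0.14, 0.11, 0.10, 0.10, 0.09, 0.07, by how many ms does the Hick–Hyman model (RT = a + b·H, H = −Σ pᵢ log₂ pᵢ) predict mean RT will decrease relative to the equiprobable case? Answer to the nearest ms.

11 ms

Equiprobable entropy H₀ = log₂ 8 = 3.0000 bits.
Skewed entropy H = −Σ pᵢ log₂ pᵢ = 2.8977 bits.
ΔRT = b·(H₀ − H) = 110 × 0.1023 = 11.26 ms.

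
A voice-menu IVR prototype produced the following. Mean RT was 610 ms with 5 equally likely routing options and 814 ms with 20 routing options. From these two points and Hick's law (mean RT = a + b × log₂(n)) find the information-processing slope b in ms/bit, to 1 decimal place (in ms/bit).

102.0 ms/bit

Slope: b = (814 − 610) / (log₂ 20 − log₂ 5) = 204/2.0000 = 102.000 ms/bit.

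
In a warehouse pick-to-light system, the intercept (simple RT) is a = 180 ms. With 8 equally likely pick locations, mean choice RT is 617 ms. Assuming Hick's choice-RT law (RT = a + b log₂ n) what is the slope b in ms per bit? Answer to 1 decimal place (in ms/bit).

145.7 ms/bit

log₂(8) = 3 bits.
b = (RT − a)/log₂ n = (617 − 180) / 3 = 145.667 ms/bit.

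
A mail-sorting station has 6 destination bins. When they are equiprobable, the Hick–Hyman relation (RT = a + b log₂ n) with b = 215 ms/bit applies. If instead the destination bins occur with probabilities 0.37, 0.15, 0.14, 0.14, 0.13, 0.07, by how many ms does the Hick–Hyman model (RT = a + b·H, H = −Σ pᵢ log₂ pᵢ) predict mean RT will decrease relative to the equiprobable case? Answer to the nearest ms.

43 ms

The RT saving is b·ΔH. Equiprobable H₀ = log₂(6) = 2.5850 bits; with the given probabilities H = 2.3867 bits.
b·(H₀ − H) = 215 × (2.5850 − 2.3867) = 42.63 ms.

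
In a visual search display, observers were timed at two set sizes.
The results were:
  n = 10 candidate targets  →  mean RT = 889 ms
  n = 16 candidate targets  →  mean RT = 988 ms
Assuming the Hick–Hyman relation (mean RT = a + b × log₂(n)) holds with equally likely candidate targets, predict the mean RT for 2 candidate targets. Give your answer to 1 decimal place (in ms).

550.0 ms

Fit slope and intercept:
  b = (988 − 889) / (log₂ 16 − log₂ 10) = 99 / (4 − 3.3219) = 146.002 ms/bit
  a = 889 − 146.002 × 3.3219 = 403.991 ms
Then RT(2) = 403.991 + 146.002 × log₂ 2 = 403.991 + 146.002 × 1 ≈ 549.993 ms.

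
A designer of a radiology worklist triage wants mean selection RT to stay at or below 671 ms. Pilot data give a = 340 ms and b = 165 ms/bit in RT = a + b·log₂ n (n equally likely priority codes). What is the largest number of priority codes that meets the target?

4

165·log₂ n ≤ 671 − 340 = 331, giving log₂ n ≤ 2.0061 and n ≤ 4.017. The largest whole number is 4.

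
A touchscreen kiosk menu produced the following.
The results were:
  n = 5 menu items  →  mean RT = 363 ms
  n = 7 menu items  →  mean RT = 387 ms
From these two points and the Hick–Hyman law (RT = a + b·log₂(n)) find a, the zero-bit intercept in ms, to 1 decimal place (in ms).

248.2 ms

The slope on a log₂ axis is (387 − 363) / (2.8074 − 2.3219) = 49.441 ms/bit.
a = RT₁ − b·log₂ n₁ = 363 − 49.441 × 2.3219 = 248.201 ms.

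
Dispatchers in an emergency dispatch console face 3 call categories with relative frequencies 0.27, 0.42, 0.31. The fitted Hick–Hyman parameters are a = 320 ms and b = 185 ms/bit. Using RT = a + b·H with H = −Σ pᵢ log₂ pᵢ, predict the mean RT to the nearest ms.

Entropy contributions −pᵢ log₂ pᵢ: 0.5100, 0.5256, 0.5238; sum H = 1.5595 bits.
RT = a + bH = 320 + 185·1.5595 = 608.50 ms.

609 ms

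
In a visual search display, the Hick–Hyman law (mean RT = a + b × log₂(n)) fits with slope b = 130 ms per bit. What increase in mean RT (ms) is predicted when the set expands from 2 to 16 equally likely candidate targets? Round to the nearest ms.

ΔRT = (a + b log₂ n₂) − (a + b log₂ n₁) = b·(log₂ n₂ − log₂ n₁).
log₂(16) − log₂(2) = log₂(16/2) = log₂(8) = 3.
ΔRT = 130 × 3.0000 = 390.000 ms.

390 ms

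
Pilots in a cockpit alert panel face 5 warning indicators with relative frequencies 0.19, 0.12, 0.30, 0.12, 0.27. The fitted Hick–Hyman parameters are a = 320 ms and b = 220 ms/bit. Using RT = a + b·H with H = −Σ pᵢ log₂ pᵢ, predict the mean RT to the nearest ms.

809 ms

H = 0.19·log₂(1/0.19) + 0.12·log₂(1/0.12) + 0.30·log₂(1/0.30) + 0.12·log₂(1/0.12) + 0.27·log₂(1/0.27) = 2.2205 bits.
RT = 320 + 220 × 2.2205 = 808.50 ms.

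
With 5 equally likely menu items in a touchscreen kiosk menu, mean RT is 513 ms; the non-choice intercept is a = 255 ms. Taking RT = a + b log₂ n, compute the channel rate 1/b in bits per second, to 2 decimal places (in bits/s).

Choice component = 513 − 255 = 258 ms over log₂(5) = 2.3219 bits.
b = 258 / 2.3219 = 111.115 ms/bit, so 1/b = 9.000 bits/s.

9.00 bits/s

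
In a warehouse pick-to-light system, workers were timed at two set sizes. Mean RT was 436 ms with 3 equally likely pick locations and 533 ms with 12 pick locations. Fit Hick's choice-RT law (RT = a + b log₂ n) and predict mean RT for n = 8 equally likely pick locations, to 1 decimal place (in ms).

With log₂ n on the abscissa the relation is linear; from the two conditions:
  b = (533 − 436) / (log₂ 12 − log₂ 3) = 97 / (3.5850 − 1.5850) = 48.500 ms/bit
  a = 436 − 48.500 × 1.5850 = 359.129 ms
Then RT(8) = 359.129 + 48.500 × log₂ 8 = 359.129 + 48.500 × 3 ≈ 504.629 ms.

504.6 ms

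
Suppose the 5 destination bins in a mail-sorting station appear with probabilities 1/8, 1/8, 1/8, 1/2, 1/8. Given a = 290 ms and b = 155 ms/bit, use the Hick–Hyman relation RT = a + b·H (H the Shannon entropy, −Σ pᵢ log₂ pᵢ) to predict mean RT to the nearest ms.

Each term −pᵢ log₂ pᵢ: 0.125·3 + 0.125·3 + 0.125·3 + 0.5·1 + 0.125·3; summed, H = 2.000 bits.
Mean RT = a + bH = 290 + 155·2.000 = 600.00 ms.

600 ms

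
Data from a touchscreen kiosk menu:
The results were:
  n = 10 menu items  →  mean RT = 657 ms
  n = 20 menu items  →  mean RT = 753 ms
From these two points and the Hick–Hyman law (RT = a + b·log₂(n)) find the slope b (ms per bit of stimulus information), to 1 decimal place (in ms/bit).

b = (RT₂ − RT₁)/(log₂ n₂ − log₂ n₁) = (753 − 657)/(4.3219 − 3.3219) = 96.000 ms/bit.

96.0 ms/bit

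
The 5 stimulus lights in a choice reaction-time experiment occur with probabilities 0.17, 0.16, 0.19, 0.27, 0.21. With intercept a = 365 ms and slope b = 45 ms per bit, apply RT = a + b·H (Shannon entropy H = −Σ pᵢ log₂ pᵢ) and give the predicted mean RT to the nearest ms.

H = 0.17·log₂(1/0.17) + 0.16·log₂(1/0.16) + 0.19·log₂(1/0.19) + 0.27·log₂(1/0.27) + 0.21·log₂(1/0.21) = 2.2957 bits.
RT = 365 + 45 × 2.2957 = 468.31 ms.

468 ms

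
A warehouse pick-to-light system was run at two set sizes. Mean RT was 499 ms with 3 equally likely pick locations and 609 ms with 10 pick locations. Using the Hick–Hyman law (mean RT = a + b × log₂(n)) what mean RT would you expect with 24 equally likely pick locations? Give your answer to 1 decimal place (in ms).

689.0 ms

With log₂ n on the abscissa the relation is linear; from the two conditions:
  b = (609 − 499) / (log₂ 10 − log₂ 3) = 110 / (3.3219 − 1.5850) = 63.329 ms/bit
  a = 499 − 63.329 × 1.5850 = 398.626 ms
Then RT(24) = 398.626 + 63.329 × log₂ 24 = 398.626 + 63.329 × 4.5850 ≈ 688.986 ms.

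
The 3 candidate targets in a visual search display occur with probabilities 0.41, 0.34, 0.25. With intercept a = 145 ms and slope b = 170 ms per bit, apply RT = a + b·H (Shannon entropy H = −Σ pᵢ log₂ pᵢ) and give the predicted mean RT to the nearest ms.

410 ms

H = 0.41·log₂(1/0.41) + 0.34·log₂(1/0.34) + 0.25·log₂(1/0.25) = 1.5566 bits.
RT = 145 + 170 × 1.5566 = 409.61 ms.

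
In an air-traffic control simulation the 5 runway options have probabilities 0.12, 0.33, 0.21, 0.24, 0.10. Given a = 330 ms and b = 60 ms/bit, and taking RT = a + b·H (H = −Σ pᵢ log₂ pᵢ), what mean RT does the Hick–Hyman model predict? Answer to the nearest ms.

Entropy contributions −pᵢ log₂ pᵢ: 0.3671, 0.5278, 0.4728, 0.4941, 0.3322; sum H = 2.1940 bits.
RT = a + bH = 330 + 60·2.1940 = 461.64 ms.

462 ms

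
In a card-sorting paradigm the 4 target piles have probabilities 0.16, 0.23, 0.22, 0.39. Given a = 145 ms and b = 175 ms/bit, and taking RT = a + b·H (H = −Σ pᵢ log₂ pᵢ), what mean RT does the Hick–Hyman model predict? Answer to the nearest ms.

481 ms

H = 0.16·log₂(1/0.16) + 0.23·log₂(1/0.23) + 0.22·log₂(1/0.22) + 0.39·log₂(1/0.39) = 1.9211 bits.
RT = 145 + 175 × 1.9211 = 481.18 ms.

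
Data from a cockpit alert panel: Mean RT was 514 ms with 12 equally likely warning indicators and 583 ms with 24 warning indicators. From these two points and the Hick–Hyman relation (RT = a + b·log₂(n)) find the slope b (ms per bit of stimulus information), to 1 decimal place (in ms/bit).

The slope on a log₂ axis is (583 − 514) / (4.5850 − 3.5850) = 69.000 ms/bit.

69.0 ms/bit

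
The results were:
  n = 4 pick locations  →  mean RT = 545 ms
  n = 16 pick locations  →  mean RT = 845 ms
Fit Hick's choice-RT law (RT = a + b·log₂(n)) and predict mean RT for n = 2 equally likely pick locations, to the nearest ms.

With log₂ n on the abscissa the relation is linear; from the two conditions:
  b = (845 − 545) / (log₂ 16 − log₂ 4) = 300 / (4 − 2) = 150 ms/bit
  a = 545 − 150 × 2 = 245 ms
Then RT(2) = 245 + 150 × log₂ 2 = 245 + 150 × 1 ≈ 395.000 ms.

395 ms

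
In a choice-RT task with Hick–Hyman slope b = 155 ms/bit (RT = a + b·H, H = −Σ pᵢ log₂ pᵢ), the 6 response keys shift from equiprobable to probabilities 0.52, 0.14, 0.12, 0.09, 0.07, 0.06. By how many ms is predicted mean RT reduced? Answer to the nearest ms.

Equiprobable entropy H₀ = log₂ 6 = 2.5850 bits.
Skewed entropy H = −Σ pᵢ log₂ pᵢ = 2.0795 bits.
ΔRT = b·(H₀ − H) = 155 × 0.5055 = 78.35 ms.

78 ms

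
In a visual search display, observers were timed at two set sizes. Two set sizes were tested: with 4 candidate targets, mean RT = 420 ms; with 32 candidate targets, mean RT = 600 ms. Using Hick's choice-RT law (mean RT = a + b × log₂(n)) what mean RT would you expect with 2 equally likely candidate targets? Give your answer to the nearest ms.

Fit slope and intercept:
  b = (600 − 420) / (log₂ 32 − log₂ 4) = 180 / (5 − 2) = 60 ms/bit
  a = 420 − 60 × 2 = 300 ms
Then RT(2) = 300 + 60 × log₂ 2 = 300 + 60 × 1 ≈ 360.000 ms.

360 ms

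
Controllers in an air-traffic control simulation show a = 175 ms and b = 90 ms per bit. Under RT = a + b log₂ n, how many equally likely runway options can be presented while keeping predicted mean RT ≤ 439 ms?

7

90·log₂ n ≤ 439 − 175 = 264, giving log₂ n ≤ 2.9333 and n ≤ 7.639. The largest whole number is 7.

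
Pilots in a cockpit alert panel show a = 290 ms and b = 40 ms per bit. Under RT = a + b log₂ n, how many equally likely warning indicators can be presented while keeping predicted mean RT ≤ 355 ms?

Information budget: (355 − 290)/40 = 1.6250 bits, so n ≤ 2^1.6250 = 3.084 → at most 3.

3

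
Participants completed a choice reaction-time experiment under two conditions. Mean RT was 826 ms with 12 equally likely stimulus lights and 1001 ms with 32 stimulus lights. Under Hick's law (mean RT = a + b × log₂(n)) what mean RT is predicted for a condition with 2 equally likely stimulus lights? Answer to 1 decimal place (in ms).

RT is linear in log₂ n, so two points fix the line:
  b = (1001 − 826) / (log₂ 32 − log₂ 12) = 175 / (5 − 3.5850) = 123.672 ms/bit
  a = 826 − 123.672 × 3.5850 = 382.642 ms
Then RT(2) = 382.642 + 123.672 × log₂ 2 = 382.642 + 123.672 × 1 ≈ 506.313 ms.

506.3 ms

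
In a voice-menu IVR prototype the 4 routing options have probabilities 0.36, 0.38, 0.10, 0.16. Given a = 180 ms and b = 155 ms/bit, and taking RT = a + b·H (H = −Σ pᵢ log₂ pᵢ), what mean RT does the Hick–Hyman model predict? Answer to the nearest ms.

462 ms

H = 0.36·log₂(1/0.36) + 0.38·log₂(1/0.38) + 0.10·log₂(1/0.10) + 0.16·log₂(1/0.16) = 1.8163 bits.
RT = 180 + 155 × 1.8163 = 461.52 ms.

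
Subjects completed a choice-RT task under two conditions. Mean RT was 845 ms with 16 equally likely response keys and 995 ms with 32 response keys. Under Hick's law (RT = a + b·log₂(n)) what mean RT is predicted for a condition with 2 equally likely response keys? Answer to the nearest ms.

395 ms

Solve the two-equation system in a and b:
  b = (995 − 845) / (log₂ 32 − log₂ 16) = 150 / (5 − 4) = 150 ms/bit
  a = 845 − 150 × 4 = 245 ms
Then RT(2) = 245 + 150 × log₂ 2 = 245 + 150 × 1 ≈ 395.000 ms.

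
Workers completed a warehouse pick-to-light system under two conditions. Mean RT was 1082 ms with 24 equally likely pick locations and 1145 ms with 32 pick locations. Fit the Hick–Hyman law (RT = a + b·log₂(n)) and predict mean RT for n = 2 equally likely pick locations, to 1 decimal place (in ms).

537.8 ms

RT is linear in log₂ n, so two points fix the line:
  b = (1145 − 1082) / (log₂ 32 − log₂ 24) = 63 / (5 − 4.5850) = 151.794 ms/bit
  a = 1082 − 151.794 × 4.5850 = 386.032 ms
Then RT(2) = 386.032 + 151.794 × log₂ 2 = 386.032 + 151.794 × 1 ≈ 537.826 ms.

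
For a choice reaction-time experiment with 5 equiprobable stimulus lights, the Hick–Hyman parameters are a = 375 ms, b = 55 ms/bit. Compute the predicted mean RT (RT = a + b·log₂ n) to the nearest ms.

503 ms

log₂(5) = 2.3219 bits, so RT = 375 + 55 × 2.3219 ≈ 502.706 ms.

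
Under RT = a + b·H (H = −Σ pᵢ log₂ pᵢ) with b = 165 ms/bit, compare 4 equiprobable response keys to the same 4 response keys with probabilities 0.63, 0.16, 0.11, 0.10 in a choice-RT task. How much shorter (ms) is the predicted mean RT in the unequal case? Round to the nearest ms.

Equiprobable entropy H₀ = log₂ 4 = 2.0000 bits.
Skewed entropy H = −Σ pᵢ log₂ pᵢ = 1.5254 bits.
ΔRT = b·(H₀ − H) = 165 × 0.4746 = 78.30 ms.

78 ms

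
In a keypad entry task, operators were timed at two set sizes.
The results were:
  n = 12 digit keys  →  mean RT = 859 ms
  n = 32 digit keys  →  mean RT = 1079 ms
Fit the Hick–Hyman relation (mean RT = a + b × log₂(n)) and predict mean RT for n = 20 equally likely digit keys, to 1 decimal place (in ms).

973.6 ms

Fit slope and intercept:
  b = (1079 − 859) / (log₂ 32 − log₂ 12) = 220 / (5 − 3.5850) = 155.473 ms/bit
  a = 859 − 155.473 × 3.5850 = 301.635 ms
Then RT(20) = 301.635 + 155.473 × log₂ 20 = 301.635 + 155.473 × 4.3219 ≈ 973.578 ms.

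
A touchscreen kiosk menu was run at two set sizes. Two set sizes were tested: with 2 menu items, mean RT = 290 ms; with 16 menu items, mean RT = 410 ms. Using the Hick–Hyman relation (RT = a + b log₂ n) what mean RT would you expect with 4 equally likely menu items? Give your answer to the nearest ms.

With log₂ n on the abscissa the relation is linear; from the two conditions:
  b = (410 − 290) / (log₂ 16 − log₂ 2) = 120 / (4 − 1) = 40 ms/bit
  a = 290 − 40 × 1 = 250 ms
Then RT(4) = 250 + 40 × log₂ 4 = 250 + 40 × 2 ≈ 330.000 ms.

330 ms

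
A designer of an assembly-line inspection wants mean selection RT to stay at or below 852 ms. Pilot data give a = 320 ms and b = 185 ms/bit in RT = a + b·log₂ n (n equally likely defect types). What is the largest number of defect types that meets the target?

7

185·log₂ n ≤ 852 − 320 = 532, giving log₂ n ≤ 2.8757 and n ≤ 7.339. The largest whole number is 7.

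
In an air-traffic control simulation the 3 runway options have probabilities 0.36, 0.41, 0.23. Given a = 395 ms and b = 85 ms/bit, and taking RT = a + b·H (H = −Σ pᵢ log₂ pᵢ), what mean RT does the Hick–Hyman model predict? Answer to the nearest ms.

526 ms

Entropy contributions −pᵢ log₂ pᵢ: 0.5306, 0.5274, 0.4877; sum H = 1.5457 bits.
RT = a + bH = 395 + 85·1.5457 = 526.38 ms.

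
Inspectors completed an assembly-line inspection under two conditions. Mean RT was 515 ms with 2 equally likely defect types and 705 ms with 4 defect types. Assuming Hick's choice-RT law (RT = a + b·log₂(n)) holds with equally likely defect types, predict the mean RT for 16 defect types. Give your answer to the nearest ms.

RT is linear in log₂ n, so two points fix the line:
  b = (705 − 515) / (log₂ 4 − log₂ 2) = 190 / (2 − 1) = 190 ms/bit
  a = 515 − 190 × 1 = 325 ms
Then RT(16) = 325 + 190 × log₂ 16 = 325 + 190 × 4 ≈ 1085.000 ms.

1085 ms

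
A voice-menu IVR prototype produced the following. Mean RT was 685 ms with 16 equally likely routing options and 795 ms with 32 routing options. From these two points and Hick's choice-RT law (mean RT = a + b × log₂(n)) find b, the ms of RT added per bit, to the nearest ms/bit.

Slope: b = (795 − 685) / (log₂ 32 − log₂ 16) = 110/1.0000 = 110 ms/bit.

110 ms/bit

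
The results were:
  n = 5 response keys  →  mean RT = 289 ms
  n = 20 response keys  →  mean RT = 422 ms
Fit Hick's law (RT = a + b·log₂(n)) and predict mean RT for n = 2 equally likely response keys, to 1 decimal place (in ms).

201.1 ms

Fit slope and intercept:
  b = (422 − 289) / (log₂ 20 − log₂ 5) = 133 / (4.3219 − 2.3219) = 66.500 ms/bit
  a = 289 − 66.500 × 2.3219 = 134.592 ms
Then RT(2) = 134.592 + 66.500 × log₂ 2 = 134.592 + 66.500 × 1 ≈ 201.092 ms.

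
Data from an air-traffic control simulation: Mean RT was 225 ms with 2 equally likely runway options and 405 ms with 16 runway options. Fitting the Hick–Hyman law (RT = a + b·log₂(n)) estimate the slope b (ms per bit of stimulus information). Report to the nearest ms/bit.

60 ms/bit

b = (RT₂ − RT₁)/(log₂ n₂ − log₂ n₁) = (405 − 225)/(4 − 1) = 60 ms/bit.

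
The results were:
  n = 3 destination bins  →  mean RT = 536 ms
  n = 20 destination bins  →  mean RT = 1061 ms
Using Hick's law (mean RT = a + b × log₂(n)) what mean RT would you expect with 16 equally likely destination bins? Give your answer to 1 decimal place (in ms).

Fit slope and intercept:
  b = (1061 − 536) / (log₂ 20 − log₂ 3) = 525 / (4.3219 − 1.5850) = 191.818 ms/bit
  a = 536 − 191.818 × 1.5850 = 231.975 ms
Then RT(16) = 231.975 + 191.818 × log₂ 16 = 231.975 + 191.818 × 4 ≈ 999.248 ms.

999.2 ms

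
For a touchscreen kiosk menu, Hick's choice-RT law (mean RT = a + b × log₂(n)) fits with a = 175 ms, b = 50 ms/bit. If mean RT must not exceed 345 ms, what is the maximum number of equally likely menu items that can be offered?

Information budget: (345 − 175)/50 = 3.4000 bits, so n ≤ 2^3.4000 = 10.556 → at most 10.

10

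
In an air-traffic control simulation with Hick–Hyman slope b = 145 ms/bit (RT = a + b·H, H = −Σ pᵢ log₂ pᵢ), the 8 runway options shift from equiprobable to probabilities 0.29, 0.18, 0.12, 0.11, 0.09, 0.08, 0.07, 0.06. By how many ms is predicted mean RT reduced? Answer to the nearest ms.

29 ms

The RT saving is b·ΔH. Equiprobable H₀ = log₂(8) = 3.0000 bits; with the given probabilities H = 2.7968 bits.
b·(H₀ − H) = 145 × (3.0000 − 2.7968) = 29.46 ms.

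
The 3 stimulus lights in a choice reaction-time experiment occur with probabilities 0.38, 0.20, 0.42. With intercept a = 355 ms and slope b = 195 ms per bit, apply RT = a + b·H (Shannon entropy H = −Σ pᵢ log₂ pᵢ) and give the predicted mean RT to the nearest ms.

H = 0.38·log₂(1/0.38) + 0.20·log₂(1/0.20) + 0.42·log₂(1/0.42) = 1.5205 bits.
RT = 355 + 195 × 1.5205 = 651.49 ms.

651 ms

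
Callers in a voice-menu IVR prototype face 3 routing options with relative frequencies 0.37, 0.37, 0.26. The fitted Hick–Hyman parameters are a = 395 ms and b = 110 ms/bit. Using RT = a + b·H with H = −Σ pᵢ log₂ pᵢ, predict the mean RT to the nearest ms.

567 ms

Entropy contributions −pᵢ log₂ pᵢ: 0.5307, 0.5307, 0.5053; sum H = 1.5667 bits.
RT = a + bH = 395 + 110·1.5667 = 567.34 ms.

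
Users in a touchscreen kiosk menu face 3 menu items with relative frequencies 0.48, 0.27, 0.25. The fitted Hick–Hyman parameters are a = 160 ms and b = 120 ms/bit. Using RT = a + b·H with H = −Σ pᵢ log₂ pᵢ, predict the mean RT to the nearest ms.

342 ms

H = 0.48·log₂(1/0.48) + 0.27·log₂(1/0.27) + 0.25·log₂(1/0.25) = 1.5183 bits.
RT = 160 + 120 × 1.5183 = 342.19 ms.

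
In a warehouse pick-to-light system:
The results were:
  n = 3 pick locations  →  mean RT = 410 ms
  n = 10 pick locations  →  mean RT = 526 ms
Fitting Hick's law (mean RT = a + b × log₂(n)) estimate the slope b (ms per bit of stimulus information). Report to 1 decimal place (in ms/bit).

66.8 ms/bit

The slope on a log₂ axis is (526 − 410) / (3.3219 − 1.5850) = 66.783 ms/bit.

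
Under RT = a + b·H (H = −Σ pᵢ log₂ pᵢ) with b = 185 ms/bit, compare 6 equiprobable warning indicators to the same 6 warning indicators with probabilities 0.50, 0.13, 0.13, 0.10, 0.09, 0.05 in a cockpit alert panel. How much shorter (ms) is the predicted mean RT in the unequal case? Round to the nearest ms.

85 ms

Equiprobable entropy H₀ = log₂ 6 = 2.5850 bits.
Skewed entropy H = −Σ pᵢ log₂ pᵢ = 2.1262 bits.
ΔRT = b·(H₀ − H) = 185 × 0.4587 = 84.87 ms.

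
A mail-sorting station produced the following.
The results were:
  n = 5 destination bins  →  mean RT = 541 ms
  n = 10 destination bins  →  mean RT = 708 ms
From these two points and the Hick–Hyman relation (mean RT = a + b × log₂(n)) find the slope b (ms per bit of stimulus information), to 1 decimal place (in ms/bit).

167.0 ms/bit

b = (RT₂ − RT₁)/(log₂ n₂ − log₂ n₁) = (708 − 541)/(3.3219 − 2.3219) = 167.000 ms/bit.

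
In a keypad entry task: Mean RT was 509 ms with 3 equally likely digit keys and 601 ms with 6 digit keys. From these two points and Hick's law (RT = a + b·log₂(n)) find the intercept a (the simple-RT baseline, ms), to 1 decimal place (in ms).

363.2 ms

b = (RT₂ − RT₁)/(log₂ n₂ − log₂ n₁) = (601 − 509)/(2.5850 − 1.5850) = 92.000 ms/bit.
Intercept: a = 509 − 92.000·log₂(3) = 363.183 ms.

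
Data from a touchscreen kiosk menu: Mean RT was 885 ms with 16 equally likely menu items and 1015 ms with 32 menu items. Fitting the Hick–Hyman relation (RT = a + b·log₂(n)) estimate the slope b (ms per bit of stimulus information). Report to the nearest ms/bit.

Slope: b = (1015 − 885) / (log₂ 32 − log₂ 16) = 130/1.0000 = 130 ms/bit.

130 ms/bit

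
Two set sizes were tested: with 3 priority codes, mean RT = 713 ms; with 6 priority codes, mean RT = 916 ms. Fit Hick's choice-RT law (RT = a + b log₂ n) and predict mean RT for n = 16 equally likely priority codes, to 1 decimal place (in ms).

1203.3 ms

Solve the two-equation system in a and b:
  b = (916 − 713) / (log₂ 6 − log₂ 3) = 203 / (2.5850 − 1.5850) = 203.000 ms/bit
  a = 713 − 203.000 × 1.5850 = 391.253 ms
Then RT(16) = 391.253 + 203.000 × log₂ 16 = 391.253 + 203.000 × 4 ≈ 1203.253 ms.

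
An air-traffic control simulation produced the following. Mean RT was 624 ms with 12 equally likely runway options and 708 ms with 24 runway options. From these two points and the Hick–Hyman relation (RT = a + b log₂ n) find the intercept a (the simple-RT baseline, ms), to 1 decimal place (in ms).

b = (RT₂ − RT₁)/(log₂ n₂ − log₂ n₁) = (708 − 624)/(4.5850 − 3.5850) = 84.000 ms/bit.
Intercept: a = 624 − 84.000·log₂(12) = 322.863 ms.

322.9 ms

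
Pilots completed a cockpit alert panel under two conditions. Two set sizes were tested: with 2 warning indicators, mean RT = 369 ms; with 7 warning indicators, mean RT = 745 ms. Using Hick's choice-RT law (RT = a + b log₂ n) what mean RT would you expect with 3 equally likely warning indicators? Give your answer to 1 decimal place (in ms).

490.7 ms

Solve the two-equation system in a and b:
  b = (745 − 369) / (log₂ 7 − log₂ 2) = 376 / (2.8074 − 1) = 208.039 ms/bit
  a = 369 − 208.039 × 1 = 160.961 ms
Then RT(3) = 160.961 + 208.039 × log₂ 3 = 160.961 + 208.039 × 1.5850 ≈ 490.695 ms.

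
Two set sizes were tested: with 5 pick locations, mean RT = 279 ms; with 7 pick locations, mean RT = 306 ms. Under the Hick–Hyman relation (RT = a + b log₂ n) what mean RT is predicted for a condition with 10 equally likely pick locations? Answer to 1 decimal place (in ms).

334.6 ms

With log₂ n on the abscissa the relation is linear; from the two conditions:
  b = (306 − 279) / (log₂ 7 − log₂ 5) = 27 / (2.8074 − 2.3219) = 55.621 ms/bit
  a = 279 − 55.621 × 2.3219 = 149.852 ms
Then RT(10) = 149.852 + 55.621 × log₂ 10 = 149.852 + 55.621 × 3.3219 ≈ 334.621 ms.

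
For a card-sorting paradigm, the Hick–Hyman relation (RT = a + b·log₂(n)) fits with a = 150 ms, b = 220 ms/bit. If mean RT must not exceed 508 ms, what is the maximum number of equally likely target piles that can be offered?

Set 150 + 220·log₂ n ≤ 508 → log₂ n ≤ (508 − 150)/220 = 1.6273.
So n ≤ 2^1.6273 = 3.089; the largest integer n is 3.

3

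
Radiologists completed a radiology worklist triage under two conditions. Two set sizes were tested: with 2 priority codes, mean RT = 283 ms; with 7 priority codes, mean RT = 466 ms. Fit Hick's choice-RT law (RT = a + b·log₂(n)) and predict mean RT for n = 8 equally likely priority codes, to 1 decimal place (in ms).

Fit slope and intercept:
  b = (466 − 283) / (log₂ 7 − log₂ 2) = 183 / (2.8074 − 1) = 101.253 ms/bit
  a = 283 − 101.253 × 1 = 181.747 ms
Then RT(8) = 181.747 + 101.253 × log₂ 8 = 181.747 + 101.253 × 3 ≈ 485.506 ms.

485.5 ms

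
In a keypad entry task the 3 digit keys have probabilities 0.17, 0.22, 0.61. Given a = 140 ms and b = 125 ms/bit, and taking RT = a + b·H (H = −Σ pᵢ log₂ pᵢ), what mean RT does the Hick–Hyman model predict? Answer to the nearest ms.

309 ms

Entropy contributions −pᵢ log₂ pᵢ: 0.4346, 0.4806, 0.4350; sum H = 1.3502 bits.
RT = a + bH = 140 + 125·1.3502 = 308.77 ms.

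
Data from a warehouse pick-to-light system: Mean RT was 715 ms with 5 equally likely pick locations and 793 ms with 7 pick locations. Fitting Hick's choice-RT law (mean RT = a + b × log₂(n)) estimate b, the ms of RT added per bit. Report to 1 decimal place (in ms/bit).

160.7 ms/bit

The slope on a log₂ axis is (793 − 715) / (2.8074 − 2.3219) = 160.683 ms/bit.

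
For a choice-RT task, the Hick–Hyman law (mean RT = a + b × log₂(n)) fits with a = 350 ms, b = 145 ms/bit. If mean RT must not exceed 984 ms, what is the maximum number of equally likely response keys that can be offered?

145·log₂ n ≤ 984 − 350 = 634, giving log₂ n ≤ 4.3724 and n ≤ 20.712. The largest whole number is 20.

20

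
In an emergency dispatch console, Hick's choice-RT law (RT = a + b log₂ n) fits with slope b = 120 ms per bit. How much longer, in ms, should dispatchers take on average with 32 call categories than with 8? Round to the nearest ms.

240 ms

Only the slope matters, since a is common to both: ΔRT = b·log₂(n₂/n₁).
log₂(32) − log₂(8) = log₂(32/8) = log₂(4) = 2.
ΔRT = 120 × 2.0000 = 240.000 ms.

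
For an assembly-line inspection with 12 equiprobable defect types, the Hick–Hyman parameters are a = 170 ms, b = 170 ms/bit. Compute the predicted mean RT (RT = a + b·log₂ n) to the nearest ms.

log₂(12) = 3.5850 bits, so RT = 170 + 170 × 3.5850 ≈ 779.444 ms.

779 ms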